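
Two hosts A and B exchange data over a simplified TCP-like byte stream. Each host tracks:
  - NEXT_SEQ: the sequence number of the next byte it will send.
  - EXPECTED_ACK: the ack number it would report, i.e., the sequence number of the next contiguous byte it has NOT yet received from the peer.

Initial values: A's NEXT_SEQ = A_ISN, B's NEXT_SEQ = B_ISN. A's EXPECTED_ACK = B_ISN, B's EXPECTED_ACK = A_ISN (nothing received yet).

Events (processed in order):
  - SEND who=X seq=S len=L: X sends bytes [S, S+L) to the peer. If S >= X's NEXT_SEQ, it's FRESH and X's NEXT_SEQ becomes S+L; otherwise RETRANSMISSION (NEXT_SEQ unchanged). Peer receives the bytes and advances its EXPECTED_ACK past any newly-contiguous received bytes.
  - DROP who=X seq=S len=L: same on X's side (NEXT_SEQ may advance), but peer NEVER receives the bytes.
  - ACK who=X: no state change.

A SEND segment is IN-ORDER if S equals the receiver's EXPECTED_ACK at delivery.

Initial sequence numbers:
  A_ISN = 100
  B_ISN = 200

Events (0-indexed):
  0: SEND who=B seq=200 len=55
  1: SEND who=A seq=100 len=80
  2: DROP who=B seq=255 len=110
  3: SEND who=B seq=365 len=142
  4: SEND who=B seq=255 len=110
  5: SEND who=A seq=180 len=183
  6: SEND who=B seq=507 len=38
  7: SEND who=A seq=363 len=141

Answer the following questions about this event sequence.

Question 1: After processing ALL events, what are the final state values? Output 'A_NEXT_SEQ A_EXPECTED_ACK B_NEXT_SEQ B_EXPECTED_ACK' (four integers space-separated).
Answer: 504 545 545 504

Derivation:
After event 0: A_seq=100 A_ack=255 B_seq=255 B_ack=100
After event 1: A_seq=180 A_ack=255 B_seq=255 B_ack=180
After event 2: A_seq=180 A_ack=255 B_seq=365 B_ack=180
After event 3: A_seq=180 A_ack=255 B_seq=507 B_ack=180
After event 4: A_seq=180 A_ack=507 B_seq=507 B_ack=180
After event 5: A_seq=363 A_ack=507 B_seq=507 B_ack=363
After event 6: A_seq=363 A_ack=545 B_seq=545 B_ack=363
After event 7: A_seq=504 A_ack=545 B_seq=545 B_ack=504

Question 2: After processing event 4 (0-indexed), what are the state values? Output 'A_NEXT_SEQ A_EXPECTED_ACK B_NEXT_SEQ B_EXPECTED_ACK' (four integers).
After event 0: A_seq=100 A_ack=255 B_seq=255 B_ack=100
After event 1: A_seq=180 A_ack=255 B_seq=255 B_ack=180
After event 2: A_seq=180 A_ack=255 B_seq=365 B_ack=180
After event 3: A_seq=180 A_ack=255 B_seq=507 B_ack=180
After event 4: A_seq=180 A_ack=507 B_seq=507 B_ack=180

180 507 507 180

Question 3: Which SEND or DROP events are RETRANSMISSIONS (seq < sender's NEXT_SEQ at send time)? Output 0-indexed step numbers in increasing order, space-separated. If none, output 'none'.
Step 0: SEND seq=200 -> fresh
Step 1: SEND seq=100 -> fresh
Step 2: DROP seq=255 -> fresh
Step 3: SEND seq=365 -> fresh
Step 4: SEND seq=255 -> retransmit
Step 5: SEND seq=180 -> fresh
Step 6: SEND seq=507 -> fresh
Step 7: SEND seq=363 -> fresh

Answer: 4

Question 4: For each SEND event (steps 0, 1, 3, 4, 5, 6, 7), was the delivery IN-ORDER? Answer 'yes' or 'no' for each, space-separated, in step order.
Answer: yes yes no yes yes yes yes

Derivation:
Step 0: SEND seq=200 -> in-order
Step 1: SEND seq=100 -> in-order
Step 3: SEND seq=365 -> out-of-order
Step 4: SEND seq=255 -> in-order
Step 5: SEND seq=180 -> in-order
Step 6: SEND seq=507 -> in-order
Step 7: SEND seq=363 -> in-order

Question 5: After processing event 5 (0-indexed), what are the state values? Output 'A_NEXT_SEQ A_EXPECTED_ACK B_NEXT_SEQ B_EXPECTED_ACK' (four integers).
After event 0: A_seq=100 A_ack=255 B_seq=255 B_ack=100
After event 1: A_seq=180 A_ack=255 B_seq=255 B_ack=180
After event 2: A_seq=180 A_ack=255 B_seq=365 B_ack=180
After event 3: A_seq=180 A_ack=255 B_seq=507 B_ack=180
After event 4: A_seq=180 A_ack=507 B_seq=507 B_ack=180
After event 5: A_seq=363 A_ack=507 B_seq=507 B_ack=363

363 507 507 363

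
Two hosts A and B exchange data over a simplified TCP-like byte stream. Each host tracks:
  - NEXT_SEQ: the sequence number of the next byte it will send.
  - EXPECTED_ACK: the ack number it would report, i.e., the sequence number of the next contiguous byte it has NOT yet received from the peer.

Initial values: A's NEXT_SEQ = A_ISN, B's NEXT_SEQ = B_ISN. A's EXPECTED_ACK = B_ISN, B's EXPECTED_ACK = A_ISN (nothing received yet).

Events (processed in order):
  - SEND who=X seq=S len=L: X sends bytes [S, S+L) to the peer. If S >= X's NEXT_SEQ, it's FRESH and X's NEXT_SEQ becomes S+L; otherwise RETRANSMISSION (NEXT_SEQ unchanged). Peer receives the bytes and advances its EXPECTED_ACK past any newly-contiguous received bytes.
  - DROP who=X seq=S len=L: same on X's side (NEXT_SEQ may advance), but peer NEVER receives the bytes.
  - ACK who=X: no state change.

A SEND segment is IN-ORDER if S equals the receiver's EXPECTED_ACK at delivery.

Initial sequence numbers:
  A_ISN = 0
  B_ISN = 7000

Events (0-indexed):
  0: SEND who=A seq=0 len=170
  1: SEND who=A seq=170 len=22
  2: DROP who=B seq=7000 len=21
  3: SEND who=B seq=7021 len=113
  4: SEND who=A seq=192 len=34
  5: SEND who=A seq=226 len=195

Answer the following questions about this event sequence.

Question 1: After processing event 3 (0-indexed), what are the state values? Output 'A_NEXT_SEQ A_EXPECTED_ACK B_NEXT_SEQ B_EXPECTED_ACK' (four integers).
After event 0: A_seq=170 A_ack=7000 B_seq=7000 B_ack=170
After event 1: A_seq=192 A_ack=7000 B_seq=7000 B_ack=192
After event 2: A_seq=192 A_ack=7000 B_seq=7021 B_ack=192
After event 3: A_seq=192 A_ack=7000 B_seq=7134 B_ack=192

192 7000 7134 192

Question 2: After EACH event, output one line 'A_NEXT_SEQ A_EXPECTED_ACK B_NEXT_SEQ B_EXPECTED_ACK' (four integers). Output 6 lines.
170 7000 7000 170
192 7000 7000 192
192 7000 7021 192
192 7000 7134 192
226 7000 7134 226
421 7000 7134 421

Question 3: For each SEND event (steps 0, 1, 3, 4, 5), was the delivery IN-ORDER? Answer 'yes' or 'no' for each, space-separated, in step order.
Answer: yes yes no yes yes

Derivation:
Step 0: SEND seq=0 -> in-order
Step 1: SEND seq=170 -> in-order
Step 3: SEND seq=7021 -> out-of-order
Step 4: SEND seq=192 -> in-order
Step 5: SEND seq=226 -> in-order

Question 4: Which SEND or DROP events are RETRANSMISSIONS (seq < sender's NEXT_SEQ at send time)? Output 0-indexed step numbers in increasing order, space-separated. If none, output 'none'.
Step 0: SEND seq=0 -> fresh
Step 1: SEND seq=170 -> fresh
Step 2: DROP seq=7000 -> fresh
Step 3: SEND seq=7021 -> fresh
Step 4: SEND seq=192 -> fresh
Step 5: SEND seq=226 -> fresh

Answer: none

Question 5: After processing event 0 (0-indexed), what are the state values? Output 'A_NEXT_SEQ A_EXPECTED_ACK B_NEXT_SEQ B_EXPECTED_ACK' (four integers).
After event 0: A_seq=170 A_ack=7000 B_seq=7000 B_ack=170

170 7000 7000 170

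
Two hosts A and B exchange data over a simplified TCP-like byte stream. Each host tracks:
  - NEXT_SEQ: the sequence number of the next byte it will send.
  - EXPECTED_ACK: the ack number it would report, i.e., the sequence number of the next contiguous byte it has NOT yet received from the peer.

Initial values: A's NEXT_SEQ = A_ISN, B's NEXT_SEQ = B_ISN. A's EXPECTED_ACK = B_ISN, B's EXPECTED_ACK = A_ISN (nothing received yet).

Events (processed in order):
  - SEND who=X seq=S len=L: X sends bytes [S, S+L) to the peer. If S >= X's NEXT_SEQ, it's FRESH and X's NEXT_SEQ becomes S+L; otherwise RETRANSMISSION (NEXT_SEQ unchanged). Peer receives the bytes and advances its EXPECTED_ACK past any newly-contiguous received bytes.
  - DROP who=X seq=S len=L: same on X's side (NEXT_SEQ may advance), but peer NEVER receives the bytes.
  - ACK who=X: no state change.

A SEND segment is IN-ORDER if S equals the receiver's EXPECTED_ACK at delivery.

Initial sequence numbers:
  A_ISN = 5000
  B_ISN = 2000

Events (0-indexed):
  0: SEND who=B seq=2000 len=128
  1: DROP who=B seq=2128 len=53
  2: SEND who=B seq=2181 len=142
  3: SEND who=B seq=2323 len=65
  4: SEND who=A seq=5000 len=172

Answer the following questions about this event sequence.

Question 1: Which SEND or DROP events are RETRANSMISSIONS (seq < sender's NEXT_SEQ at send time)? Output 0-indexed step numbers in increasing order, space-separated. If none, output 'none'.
Step 0: SEND seq=2000 -> fresh
Step 1: DROP seq=2128 -> fresh
Step 2: SEND seq=2181 -> fresh
Step 3: SEND seq=2323 -> fresh
Step 4: SEND seq=5000 -> fresh

Answer: none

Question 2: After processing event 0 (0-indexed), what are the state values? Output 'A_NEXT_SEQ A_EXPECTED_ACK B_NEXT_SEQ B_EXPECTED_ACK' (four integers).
After event 0: A_seq=5000 A_ack=2128 B_seq=2128 B_ack=5000

5000 2128 2128 5000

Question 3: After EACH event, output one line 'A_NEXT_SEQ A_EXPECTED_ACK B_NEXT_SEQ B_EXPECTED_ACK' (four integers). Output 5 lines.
5000 2128 2128 5000
5000 2128 2181 5000
5000 2128 2323 5000
5000 2128 2388 5000
5172 2128 2388 5172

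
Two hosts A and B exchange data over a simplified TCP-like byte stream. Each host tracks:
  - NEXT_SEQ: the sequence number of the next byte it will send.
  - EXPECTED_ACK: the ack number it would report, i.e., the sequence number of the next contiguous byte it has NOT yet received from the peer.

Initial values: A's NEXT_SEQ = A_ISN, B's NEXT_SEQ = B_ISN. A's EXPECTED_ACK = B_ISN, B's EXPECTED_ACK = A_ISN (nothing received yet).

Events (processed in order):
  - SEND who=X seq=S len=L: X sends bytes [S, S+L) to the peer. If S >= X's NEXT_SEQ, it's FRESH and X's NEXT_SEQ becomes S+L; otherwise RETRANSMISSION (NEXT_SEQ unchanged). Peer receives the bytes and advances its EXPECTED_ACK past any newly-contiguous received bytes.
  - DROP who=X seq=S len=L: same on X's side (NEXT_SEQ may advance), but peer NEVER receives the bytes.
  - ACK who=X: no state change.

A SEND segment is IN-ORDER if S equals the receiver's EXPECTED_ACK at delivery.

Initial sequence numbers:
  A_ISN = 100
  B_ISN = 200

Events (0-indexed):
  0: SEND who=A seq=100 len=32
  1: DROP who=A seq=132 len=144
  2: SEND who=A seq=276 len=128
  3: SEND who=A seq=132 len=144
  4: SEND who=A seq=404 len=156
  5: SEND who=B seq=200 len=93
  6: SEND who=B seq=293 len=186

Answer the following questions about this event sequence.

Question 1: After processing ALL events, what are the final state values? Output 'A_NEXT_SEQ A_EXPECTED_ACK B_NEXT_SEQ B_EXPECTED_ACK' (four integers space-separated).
Answer: 560 479 479 560

Derivation:
After event 0: A_seq=132 A_ack=200 B_seq=200 B_ack=132
After event 1: A_seq=276 A_ack=200 B_seq=200 B_ack=132
After event 2: A_seq=404 A_ack=200 B_seq=200 B_ack=132
After event 3: A_seq=404 A_ack=200 B_seq=200 B_ack=404
After event 4: A_seq=560 A_ack=200 B_seq=200 B_ack=560
After event 5: A_seq=560 A_ack=293 B_seq=293 B_ack=560
After event 6: A_seq=560 A_ack=479 B_seq=479 B_ack=560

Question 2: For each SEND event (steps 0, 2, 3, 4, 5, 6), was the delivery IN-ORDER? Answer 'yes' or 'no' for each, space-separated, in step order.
Answer: yes no yes yes yes yes

Derivation:
Step 0: SEND seq=100 -> in-order
Step 2: SEND seq=276 -> out-of-order
Step 3: SEND seq=132 -> in-order
Step 4: SEND seq=404 -> in-order
Step 5: SEND seq=200 -> in-order
Step 6: SEND seq=293 -> in-order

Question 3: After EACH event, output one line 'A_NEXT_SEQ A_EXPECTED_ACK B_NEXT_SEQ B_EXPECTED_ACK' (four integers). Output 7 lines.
132 200 200 132
276 200 200 132
404 200 200 132
404 200 200 404
560 200 200 560
560 293 293 560
560 479 479 560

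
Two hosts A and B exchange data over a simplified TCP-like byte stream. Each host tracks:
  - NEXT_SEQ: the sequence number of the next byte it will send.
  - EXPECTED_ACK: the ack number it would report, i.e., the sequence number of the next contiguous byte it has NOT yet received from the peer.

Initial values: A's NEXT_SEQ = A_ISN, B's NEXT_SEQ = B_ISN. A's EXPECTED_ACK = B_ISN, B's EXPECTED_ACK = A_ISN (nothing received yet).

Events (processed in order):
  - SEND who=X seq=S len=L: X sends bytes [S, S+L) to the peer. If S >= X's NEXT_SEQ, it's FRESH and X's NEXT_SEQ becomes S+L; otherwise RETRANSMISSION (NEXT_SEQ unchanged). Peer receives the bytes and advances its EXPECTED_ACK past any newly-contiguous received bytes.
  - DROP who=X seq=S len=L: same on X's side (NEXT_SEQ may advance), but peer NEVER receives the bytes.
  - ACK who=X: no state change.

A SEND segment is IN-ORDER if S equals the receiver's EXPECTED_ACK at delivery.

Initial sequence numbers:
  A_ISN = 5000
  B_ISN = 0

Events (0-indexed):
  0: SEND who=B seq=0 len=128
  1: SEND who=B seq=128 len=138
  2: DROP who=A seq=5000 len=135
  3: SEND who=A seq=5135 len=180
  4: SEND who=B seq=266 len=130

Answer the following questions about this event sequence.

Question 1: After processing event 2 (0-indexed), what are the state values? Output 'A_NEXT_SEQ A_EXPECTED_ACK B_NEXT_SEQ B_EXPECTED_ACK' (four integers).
After event 0: A_seq=5000 A_ack=128 B_seq=128 B_ack=5000
After event 1: A_seq=5000 A_ack=266 B_seq=266 B_ack=5000
After event 2: A_seq=5135 A_ack=266 B_seq=266 B_ack=5000

5135 266 266 5000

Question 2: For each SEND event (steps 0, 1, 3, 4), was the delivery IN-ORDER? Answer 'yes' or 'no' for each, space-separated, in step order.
Step 0: SEND seq=0 -> in-order
Step 1: SEND seq=128 -> in-order
Step 3: SEND seq=5135 -> out-of-order
Step 4: SEND seq=266 -> in-order

Answer: yes yes no yes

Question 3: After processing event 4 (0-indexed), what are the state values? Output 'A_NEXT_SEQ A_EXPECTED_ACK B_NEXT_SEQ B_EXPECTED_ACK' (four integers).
After event 0: A_seq=5000 A_ack=128 B_seq=128 B_ack=5000
After event 1: A_seq=5000 A_ack=266 B_seq=266 B_ack=5000
After event 2: A_seq=5135 A_ack=266 B_seq=266 B_ack=5000
After event 3: A_seq=5315 A_ack=266 B_seq=266 B_ack=5000
After event 4: A_seq=5315 A_ack=396 B_seq=396 B_ack=5000

5315 396 396 5000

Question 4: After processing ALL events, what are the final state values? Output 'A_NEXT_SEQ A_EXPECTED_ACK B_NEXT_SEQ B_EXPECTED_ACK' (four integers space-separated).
After event 0: A_seq=5000 A_ack=128 B_seq=128 B_ack=5000
After event 1: A_seq=5000 A_ack=266 B_seq=266 B_ack=5000
After event 2: A_seq=5135 A_ack=266 B_seq=266 B_ack=5000
After event 3: A_seq=5315 A_ack=266 B_seq=266 B_ack=5000
After event 4: A_seq=5315 A_ack=396 B_seq=396 B_ack=5000

Answer: 5315 396 396 5000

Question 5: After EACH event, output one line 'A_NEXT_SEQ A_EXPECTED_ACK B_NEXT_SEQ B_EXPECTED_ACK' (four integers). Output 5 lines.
5000 128 128 5000
5000 266 266 5000
5135 266 266 5000
5315 266 266 5000
5315 396 396 5000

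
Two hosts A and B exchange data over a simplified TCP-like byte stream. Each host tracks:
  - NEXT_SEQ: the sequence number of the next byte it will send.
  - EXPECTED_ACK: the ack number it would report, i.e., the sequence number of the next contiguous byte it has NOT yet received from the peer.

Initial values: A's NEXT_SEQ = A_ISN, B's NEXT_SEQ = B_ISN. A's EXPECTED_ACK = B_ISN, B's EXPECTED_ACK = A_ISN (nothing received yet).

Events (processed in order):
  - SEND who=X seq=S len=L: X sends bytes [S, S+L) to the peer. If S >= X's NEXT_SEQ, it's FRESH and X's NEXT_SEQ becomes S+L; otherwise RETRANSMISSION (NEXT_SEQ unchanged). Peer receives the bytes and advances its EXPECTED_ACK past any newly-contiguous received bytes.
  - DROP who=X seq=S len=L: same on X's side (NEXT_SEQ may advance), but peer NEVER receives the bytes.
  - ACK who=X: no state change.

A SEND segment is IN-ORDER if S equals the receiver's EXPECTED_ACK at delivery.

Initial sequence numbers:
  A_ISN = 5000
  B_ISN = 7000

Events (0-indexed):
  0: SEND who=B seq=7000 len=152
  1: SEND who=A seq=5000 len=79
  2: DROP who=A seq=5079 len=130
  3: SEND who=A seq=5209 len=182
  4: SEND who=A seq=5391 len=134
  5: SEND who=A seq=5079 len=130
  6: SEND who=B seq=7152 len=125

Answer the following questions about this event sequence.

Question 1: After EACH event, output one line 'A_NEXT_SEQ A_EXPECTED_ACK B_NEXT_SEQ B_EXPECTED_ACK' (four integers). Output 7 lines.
5000 7152 7152 5000
5079 7152 7152 5079
5209 7152 7152 5079
5391 7152 7152 5079
5525 7152 7152 5079
5525 7152 7152 5525
5525 7277 7277 5525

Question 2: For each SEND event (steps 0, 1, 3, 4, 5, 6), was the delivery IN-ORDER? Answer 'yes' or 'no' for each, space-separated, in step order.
Answer: yes yes no no yes yes

Derivation:
Step 0: SEND seq=7000 -> in-order
Step 1: SEND seq=5000 -> in-order
Step 3: SEND seq=5209 -> out-of-order
Step 4: SEND seq=5391 -> out-of-order
Step 5: SEND seq=5079 -> in-order
Step 6: SEND seq=7152 -> in-order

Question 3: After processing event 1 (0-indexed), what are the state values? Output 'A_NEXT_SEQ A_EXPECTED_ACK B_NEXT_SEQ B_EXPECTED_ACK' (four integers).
After event 0: A_seq=5000 A_ack=7152 B_seq=7152 B_ack=5000
After event 1: A_seq=5079 A_ack=7152 B_seq=7152 B_ack=5079

5079 7152 7152 5079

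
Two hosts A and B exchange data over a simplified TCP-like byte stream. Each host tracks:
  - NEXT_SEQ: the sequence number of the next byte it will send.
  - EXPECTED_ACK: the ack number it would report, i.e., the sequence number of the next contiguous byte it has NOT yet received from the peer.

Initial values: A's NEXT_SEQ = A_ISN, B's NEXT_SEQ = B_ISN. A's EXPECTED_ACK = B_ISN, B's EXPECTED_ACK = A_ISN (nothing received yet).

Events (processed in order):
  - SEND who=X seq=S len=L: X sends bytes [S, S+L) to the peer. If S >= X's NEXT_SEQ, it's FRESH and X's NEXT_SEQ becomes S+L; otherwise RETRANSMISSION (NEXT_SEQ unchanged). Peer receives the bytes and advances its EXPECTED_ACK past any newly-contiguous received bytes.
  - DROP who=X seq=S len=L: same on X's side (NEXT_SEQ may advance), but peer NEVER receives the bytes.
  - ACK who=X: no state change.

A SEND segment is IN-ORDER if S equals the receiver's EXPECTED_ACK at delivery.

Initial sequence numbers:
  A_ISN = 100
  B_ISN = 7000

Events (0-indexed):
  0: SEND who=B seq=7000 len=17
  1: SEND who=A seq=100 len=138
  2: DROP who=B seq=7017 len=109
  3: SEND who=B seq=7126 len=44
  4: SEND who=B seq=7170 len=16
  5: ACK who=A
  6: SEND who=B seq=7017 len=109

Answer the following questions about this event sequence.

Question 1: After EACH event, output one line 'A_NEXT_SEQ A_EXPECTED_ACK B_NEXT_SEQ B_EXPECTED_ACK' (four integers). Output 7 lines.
100 7017 7017 100
238 7017 7017 238
238 7017 7126 238
238 7017 7170 238
238 7017 7186 238
238 7017 7186 238
238 7186 7186 238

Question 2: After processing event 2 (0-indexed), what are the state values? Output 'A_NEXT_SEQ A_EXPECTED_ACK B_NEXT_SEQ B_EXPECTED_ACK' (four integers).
After event 0: A_seq=100 A_ack=7017 B_seq=7017 B_ack=100
After event 1: A_seq=238 A_ack=7017 B_seq=7017 B_ack=238
After event 2: A_seq=238 A_ack=7017 B_seq=7126 B_ack=238

238 7017 7126 238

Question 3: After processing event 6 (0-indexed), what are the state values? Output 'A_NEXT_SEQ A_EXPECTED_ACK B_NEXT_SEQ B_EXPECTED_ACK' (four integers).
After event 0: A_seq=100 A_ack=7017 B_seq=7017 B_ack=100
After event 1: A_seq=238 A_ack=7017 B_seq=7017 B_ack=238
After event 2: A_seq=238 A_ack=7017 B_seq=7126 B_ack=238
After event 3: A_seq=238 A_ack=7017 B_seq=7170 B_ack=238
After event 4: A_seq=238 A_ack=7017 B_seq=7186 B_ack=238
After event 5: A_seq=238 A_ack=7017 B_seq=7186 B_ack=238
After event 6: A_seq=238 A_ack=7186 B_seq=7186 B_ack=238

238 7186 7186 238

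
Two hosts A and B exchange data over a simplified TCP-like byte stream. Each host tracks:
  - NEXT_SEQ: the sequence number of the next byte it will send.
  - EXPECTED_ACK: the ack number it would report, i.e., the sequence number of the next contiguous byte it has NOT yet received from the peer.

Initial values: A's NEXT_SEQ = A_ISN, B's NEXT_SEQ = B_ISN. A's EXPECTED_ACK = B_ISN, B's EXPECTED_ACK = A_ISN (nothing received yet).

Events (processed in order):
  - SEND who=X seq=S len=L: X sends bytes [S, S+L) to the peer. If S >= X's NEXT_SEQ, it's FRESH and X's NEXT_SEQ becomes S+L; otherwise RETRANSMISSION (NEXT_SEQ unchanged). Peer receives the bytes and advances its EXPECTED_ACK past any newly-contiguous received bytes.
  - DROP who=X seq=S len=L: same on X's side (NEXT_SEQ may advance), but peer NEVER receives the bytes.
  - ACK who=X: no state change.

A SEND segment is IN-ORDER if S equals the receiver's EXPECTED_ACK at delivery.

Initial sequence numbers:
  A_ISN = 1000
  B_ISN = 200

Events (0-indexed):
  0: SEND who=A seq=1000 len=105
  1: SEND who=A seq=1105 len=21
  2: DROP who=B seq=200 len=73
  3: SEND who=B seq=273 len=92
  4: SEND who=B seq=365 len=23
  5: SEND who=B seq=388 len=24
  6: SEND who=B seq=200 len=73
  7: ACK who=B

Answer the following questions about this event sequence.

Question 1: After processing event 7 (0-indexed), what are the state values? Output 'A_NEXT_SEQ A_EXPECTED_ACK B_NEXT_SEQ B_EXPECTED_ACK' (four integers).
After event 0: A_seq=1105 A_ack=200 B_seq=200 B_ack=1105
After event 1: A_seq=1126 A_ack=200 B_seq=200 B_ack=1126
After event 2: A_seq=1126 A_ack=200 B_seq=273 B_ack=1126
After event 3: A_seq=1126 A_ack=200 B_seq=365 B_ack=1126
After event 4: A_seq=1126 A_ack=200 B_seq=388 B_ack=1126
After event 5: A_seq=1126 A_ack=200 B_seq=412 B_ack=1126
After event 6: A_seq=1126 A_ack=412 B_seq=412 B_ack=1126
After event 7: A_seq=1126 A_ack=412 B_seq=412 B_ack=1126

1126 412 412 1126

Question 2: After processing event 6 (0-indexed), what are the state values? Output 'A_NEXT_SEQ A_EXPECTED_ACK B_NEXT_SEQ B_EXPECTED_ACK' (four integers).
After event 0: A_seq=1105 A_ack=200 B_seq=200 B_ack=1105
After event 1: A_seq=1126 A_ack=200 B_seq=200 B_ack=1126
After event 2: A_seq=1126 A_ack=200 B_seq=273 B_ack=1126
After event 3: A_seq=1126 A_ack=200 B_seq=365 B_ack=1126
After event 4: A_seq=1126 A_ack=200 B_seq=388 B_ack=1126
After event 5: A_seq=1126 A_ack=200 B_seq=412 B_ack=1126
After event 6: A_seq=1126 A_ack=412 B_seq=412 B_ack=1126

1126 412 412 1126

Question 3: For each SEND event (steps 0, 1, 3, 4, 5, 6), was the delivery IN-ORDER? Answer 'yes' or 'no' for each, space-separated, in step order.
Answer: yes yes no no no yes

Derivation:
Step 0: SEND seq=1000 -> in-order
Step 1: SEND seq=1105 -> in-order
Step 3: SEND seq=273 -> out-of-order
Step 4: SEND seq=365 -> out-of-order
Step 5: SEND seq=388 -> out-of-order
Step 6: SEND seq=200 -> in-order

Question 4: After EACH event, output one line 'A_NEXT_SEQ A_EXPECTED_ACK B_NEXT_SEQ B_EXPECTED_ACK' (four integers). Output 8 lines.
1105 200 200 1105
1126 200 200 1126
1126 200 273 1126
1126 200 365 1126
1126 200 388 1126
1126 200 412 1126
1126 412 412 1126
1126 412 412 1126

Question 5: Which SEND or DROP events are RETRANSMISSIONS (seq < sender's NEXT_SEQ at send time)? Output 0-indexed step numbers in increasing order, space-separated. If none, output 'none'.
Step 0: SEND seq=1000 -> fresh
Step 1: SEND seq=1105 -> fresh
Step 2: DROP seq=200 -> fresh
Step 3: SEND seq=273 -> fresh
Step 4: SEND seq=365 -> fresh
Step 5: SEND seq=388 -> fresh
Step 6: SEND seq=200 -> retransmit

Answer: 6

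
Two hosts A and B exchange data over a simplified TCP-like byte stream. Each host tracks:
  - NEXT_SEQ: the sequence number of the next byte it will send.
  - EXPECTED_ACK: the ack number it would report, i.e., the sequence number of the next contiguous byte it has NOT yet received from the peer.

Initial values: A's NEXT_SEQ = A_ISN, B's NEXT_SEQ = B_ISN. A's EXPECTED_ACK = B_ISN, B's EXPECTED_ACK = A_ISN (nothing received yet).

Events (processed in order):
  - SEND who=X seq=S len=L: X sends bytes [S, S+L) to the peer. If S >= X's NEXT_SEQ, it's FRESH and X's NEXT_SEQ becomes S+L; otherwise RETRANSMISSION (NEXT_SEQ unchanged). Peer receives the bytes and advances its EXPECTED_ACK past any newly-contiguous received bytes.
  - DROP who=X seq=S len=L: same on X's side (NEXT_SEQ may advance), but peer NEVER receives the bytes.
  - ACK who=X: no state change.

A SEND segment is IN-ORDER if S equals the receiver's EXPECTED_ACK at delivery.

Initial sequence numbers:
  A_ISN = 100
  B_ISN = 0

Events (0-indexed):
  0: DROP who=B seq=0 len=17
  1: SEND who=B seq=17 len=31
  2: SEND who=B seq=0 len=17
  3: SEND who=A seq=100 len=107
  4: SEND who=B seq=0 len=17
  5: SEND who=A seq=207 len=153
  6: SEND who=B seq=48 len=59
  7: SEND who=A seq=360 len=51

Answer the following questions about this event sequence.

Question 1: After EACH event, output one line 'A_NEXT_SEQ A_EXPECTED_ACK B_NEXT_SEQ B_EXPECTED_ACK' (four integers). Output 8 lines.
100 0 17 100
100 0 48 100
100 48 48 100
207 48 48 207
207 48 48 207
360 48 48 360
360 107 107 360
411 107 107 411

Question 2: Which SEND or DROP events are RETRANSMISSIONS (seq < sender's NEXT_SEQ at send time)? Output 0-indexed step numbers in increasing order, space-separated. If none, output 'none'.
Step 0: DROP seq=0 -> fresh
Step 1: SEND seq=17 -> fresh
Step 2: SEND seq=0 -> retransmit
Step 3: SEND seq=100 -> fresh
Step 4: SEND seq=0 -> retransmit
Step 5: SEND seq=207 -> fresh
Step 6: SEND seq=48 -> fresh
Step 7: SEND seq=360 -> fresh

Answer: 2 4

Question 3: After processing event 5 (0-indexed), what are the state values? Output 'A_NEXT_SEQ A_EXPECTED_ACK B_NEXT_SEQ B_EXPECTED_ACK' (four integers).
After event 0: A_seq=100 A_ack=0 B_seq=17 B_ack=100
After event 1: A_seq=100 A_ack=0 B_seq=48 B_ack=100
After event 2: A_seq=100 A_ack=48 B_seq=48 B_ack=100
After event 3: A_seq=207 A_ack=48 B_seq=48 B_ack=207
After event 4: A_seq=207 A_ack=48 B_seq=48 B_ack=207
After event 5: A_seq=360 A_ack=48 B_seq=48 B_ack=360

360 48 48 360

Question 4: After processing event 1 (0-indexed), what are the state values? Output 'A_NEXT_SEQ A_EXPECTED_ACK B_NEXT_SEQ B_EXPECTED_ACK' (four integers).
After event 0: A_seq=100 A_ack=0 B_seq=17 B_ack=100
After event 1: A_seq=100 A_ack=0 B_seq=48 B_ack=100

100 0 48 100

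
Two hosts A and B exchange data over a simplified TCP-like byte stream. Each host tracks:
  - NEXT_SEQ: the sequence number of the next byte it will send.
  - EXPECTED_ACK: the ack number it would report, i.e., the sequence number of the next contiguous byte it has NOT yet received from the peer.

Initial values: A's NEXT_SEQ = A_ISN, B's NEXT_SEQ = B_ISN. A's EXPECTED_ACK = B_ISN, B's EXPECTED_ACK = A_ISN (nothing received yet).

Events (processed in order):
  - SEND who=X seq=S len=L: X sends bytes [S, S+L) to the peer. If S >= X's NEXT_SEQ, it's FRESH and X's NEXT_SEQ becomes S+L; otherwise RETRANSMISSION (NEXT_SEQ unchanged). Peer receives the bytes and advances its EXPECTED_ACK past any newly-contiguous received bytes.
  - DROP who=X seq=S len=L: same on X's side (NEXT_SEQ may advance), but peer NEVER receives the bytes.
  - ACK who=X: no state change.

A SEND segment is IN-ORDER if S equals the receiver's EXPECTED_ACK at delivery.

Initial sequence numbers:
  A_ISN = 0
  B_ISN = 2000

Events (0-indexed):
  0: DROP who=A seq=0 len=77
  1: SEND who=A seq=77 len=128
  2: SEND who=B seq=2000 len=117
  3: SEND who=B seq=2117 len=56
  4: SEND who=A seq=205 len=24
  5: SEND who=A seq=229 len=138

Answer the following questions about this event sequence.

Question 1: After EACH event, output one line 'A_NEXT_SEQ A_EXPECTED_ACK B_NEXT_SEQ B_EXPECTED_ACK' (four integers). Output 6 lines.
77 2000 2000 0
205 2000 2000 0
205 2117 2117 0
205 2173 2173 0
229 2173 2173 0
367 2173 2173 0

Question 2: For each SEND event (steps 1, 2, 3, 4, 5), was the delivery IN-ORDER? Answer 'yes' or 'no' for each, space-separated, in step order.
Answer: no yes yes no no

Derivation:
Step 1: SEND seq=77 -> out-of-order
Step 2: SEND seq=2000 -> in-order
Step 3: SEND seq=2117 -> in-order
Step 4: SEND seq=205 -> out-of-order
Step 5: SEND seq=229 -> out-of-order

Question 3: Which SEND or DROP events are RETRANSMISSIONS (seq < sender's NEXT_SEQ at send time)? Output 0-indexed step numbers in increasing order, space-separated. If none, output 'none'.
Step 0: DROP seq=0 -> fresh
Step 1: SEND seq=77 -> fresh
Step 2: SEND seq=2000 -> fresh
Step 3: SEND seq=2117 -> fresh
Step 4: SEND seq=205 -> fresh
Step 5: SEND seq=229 -> fresh

Answer: none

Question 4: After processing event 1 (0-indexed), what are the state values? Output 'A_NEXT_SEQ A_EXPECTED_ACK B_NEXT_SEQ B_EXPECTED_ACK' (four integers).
After event 0: A_seq=77 A_ack=2000 B_seq=2000 B_ack=0
After event 1: A_seq=205 A_ack=2000 B_seq=2000 B_ack=0

205 2000 2000 0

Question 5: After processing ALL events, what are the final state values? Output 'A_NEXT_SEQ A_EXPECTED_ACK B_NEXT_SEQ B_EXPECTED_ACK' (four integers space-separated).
After event 0: A_seq=77 A_ack=2000 B_seq=2000 B_ack=0
After event 1: A_seq=205 A_ack=2000 B_seq=2000 B_ack=0
After event 2: A_seq=205 A_ack=2117 B_seq=2117 B_ack=0
After event 3: A_seq=205 A_ack=2173 B_seq=2173 B_ack=0
After event 4: A_seq=229 A_ack=2173 B_seq=2173 B_ack=0
After event 5: A_seq=367 A_ack=2173 B_seq=2173 B_ack=0

Answer: 367 2173 2173 0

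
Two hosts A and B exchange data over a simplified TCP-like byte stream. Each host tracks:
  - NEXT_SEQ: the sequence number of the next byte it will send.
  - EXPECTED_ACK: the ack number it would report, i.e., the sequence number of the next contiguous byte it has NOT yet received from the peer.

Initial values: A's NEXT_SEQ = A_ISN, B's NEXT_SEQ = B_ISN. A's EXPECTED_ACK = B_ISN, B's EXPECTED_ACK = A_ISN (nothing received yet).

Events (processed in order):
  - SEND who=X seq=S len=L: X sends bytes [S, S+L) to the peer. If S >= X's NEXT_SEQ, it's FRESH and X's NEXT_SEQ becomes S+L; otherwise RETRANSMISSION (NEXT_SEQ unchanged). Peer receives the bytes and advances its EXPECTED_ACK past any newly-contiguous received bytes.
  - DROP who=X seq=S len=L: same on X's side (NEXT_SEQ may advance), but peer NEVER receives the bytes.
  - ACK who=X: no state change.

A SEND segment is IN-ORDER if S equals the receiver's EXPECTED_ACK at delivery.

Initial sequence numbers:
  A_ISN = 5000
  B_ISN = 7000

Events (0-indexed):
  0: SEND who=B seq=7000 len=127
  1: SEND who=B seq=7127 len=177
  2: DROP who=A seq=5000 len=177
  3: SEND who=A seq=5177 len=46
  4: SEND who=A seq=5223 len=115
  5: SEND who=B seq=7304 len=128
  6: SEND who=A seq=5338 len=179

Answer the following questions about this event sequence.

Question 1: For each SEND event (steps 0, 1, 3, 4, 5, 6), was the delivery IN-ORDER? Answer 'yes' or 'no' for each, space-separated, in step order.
Step 0: SEND seq=7000 -> in-order
Step 1: SEND seq=7127 -> in-order
Step 3: SEND seq=5177 -> out-of-order
Step 4: SEND seq=5223 -> out-of-order
Step 5: SEND seq=7304 -> in-order
Step 6: SEND seq=5338 -> out-of-order

Answer: yes yes no no yes no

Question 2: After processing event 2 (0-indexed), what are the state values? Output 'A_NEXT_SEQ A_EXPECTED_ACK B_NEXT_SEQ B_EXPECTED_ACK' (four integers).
After event 0: A_seq=5000 A_ack=7127 B_seq=7127 B_ack=5000
After event 1: A_seq=5000 A_ack=7304 B_seq=7304 B_ack=5000
After event 2: A_seq=5177 A_ack=7304 B_seq=7304 B_ack=5000

5177 7304 7304 5000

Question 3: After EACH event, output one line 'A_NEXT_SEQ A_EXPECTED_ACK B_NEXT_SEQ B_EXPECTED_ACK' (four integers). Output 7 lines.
5000 7127 7127 5000
5000 7304 7304 5000
5177 7304 7304 5000
5223 7304 7304 5000
5338 7304 7304 5000
5338 7432 7432 5000
5517 7432 7432 5000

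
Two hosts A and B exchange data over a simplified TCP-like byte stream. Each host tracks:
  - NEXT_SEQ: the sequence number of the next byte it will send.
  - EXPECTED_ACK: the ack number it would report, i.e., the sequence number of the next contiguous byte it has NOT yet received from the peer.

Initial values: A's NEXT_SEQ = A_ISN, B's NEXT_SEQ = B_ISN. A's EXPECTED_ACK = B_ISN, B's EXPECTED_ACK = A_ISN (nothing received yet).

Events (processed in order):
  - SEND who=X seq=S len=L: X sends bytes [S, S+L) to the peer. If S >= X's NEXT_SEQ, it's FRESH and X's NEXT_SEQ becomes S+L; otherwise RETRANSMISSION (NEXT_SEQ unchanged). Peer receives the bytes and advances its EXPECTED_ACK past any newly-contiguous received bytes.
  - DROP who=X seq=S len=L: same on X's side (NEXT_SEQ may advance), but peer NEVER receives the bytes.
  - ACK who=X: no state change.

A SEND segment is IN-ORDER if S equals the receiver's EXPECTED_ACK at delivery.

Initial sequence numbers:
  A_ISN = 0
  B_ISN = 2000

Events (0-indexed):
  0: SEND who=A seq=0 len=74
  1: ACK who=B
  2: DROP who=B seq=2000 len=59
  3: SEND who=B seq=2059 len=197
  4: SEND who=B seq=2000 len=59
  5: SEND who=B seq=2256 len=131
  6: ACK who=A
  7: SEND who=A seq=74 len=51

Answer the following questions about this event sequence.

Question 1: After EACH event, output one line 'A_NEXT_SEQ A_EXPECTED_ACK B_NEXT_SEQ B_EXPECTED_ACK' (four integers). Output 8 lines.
74 2000 2000 74
74 2000 2000 74
74 2000 2059 74
74 2000 2256 74
74 2256 2256 74
74 2387 2387 74
74 2387 2387 74
125 2387 2387 125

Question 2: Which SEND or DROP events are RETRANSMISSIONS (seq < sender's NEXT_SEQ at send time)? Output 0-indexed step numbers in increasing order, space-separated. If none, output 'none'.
Step 0: SEND seq=0 -> fresh
Step 2: DROP seq=2000 -> fresh
Step 3: SEND seq=2059 -> fresh
Step 4: SEND seq=2000 -> retransmit
Step 5: SEND seq=2256 -> fresh
Step 7: SEND seq=74 -> fresh

Answer: 4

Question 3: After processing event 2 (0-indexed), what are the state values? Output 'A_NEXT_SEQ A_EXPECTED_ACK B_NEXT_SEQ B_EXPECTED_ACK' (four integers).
After event 0: A_seq=74 A_ack=2000 B_seq=2000 B_ack=74
After event 1: A_seq=74 A_ack=2000 B_seq=2000 B_ack=74
After event 2: A_seq=74 A_ack=2000 B_seq=2059 B_ack=74

74 2000 2059 74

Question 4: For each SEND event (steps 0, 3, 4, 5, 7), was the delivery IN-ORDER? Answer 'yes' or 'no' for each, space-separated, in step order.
Answer: yes no yes yes yes

Derivation:
Step 0: SEND seq=0 -> in-order
Step 3: SEND seq=2059 -> out-of-order
Step 4: SEND seq=2000 -> in-order
Step 5: SEND seq=2256 -> in-order
Step 7: SEND seq=74 -> in-order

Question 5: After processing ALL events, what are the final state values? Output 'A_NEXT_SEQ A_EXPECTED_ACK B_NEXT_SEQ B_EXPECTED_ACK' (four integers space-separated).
Answer: 125 2387 2387 125

Derivation:
After event 0: A_seq=74 A_ack=2000 B_seq=2000 B_ack=74
After event 1: A_seq=74 A_ack=2000 B_seq=2000 B_ack=74
After event 2: A_seq=74 A_ack=2000 B_seq=2059 B_ack=74
After event 3: A_seq=74 A_ack=2000 B_seq=2256 B_ack=74
After event 4: A_seq=74 A_ack=2256 B_seq=2256 B_ack=74
After event 5: A_seq=74 A_ack=2387 B_seq=2387 B_ack=74
After event 6: A_seq=74 A_ack=2387 B_seq=2387 B_ack=74
After event 7: A_seq=125 A_ack=2387 B_seq=2387 B_ack=125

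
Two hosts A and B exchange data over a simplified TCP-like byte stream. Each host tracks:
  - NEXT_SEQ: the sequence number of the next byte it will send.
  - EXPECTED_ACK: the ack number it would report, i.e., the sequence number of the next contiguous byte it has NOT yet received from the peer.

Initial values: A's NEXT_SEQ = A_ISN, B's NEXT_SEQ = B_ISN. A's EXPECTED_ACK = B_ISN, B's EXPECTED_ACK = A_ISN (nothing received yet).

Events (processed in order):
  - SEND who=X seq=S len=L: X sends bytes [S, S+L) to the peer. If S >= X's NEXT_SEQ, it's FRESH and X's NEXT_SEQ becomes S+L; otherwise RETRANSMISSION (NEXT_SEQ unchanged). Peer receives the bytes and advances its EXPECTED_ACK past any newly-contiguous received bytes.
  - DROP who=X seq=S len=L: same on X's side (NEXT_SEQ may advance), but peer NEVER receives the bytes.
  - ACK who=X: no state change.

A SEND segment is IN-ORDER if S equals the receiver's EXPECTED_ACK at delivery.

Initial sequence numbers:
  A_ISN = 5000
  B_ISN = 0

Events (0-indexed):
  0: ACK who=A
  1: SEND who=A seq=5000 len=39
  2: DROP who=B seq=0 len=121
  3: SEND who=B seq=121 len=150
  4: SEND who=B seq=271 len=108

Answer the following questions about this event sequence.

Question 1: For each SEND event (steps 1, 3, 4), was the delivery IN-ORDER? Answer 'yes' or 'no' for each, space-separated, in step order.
Step 1: SEND seq=5000 -> in-order
Step 3: SEND seq=121 -> out-of-order
Step 4: SEND seq=271 -> out-of-order

Answer: yes no no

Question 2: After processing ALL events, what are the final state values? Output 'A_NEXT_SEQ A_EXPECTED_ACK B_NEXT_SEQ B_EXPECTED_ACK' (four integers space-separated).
Answer: 5039 0 379 5039

Derivation:
After event 0: A_seq=5000 A_ack=0 B_seq=0 B_ack=5000
After event 1: A_seq=5039 A_ack=0 B_seq=0 B_ack=5039
After event 2: A_seq=5039 A_ack=0 B_seq=121 B_ack=5039
After event 3: A_seq=5039 A_ack=0 B_seq=271 B_ack=5039
After event 4: A_seq=5039 A_ack=0 B_seq=379 B_ack=5039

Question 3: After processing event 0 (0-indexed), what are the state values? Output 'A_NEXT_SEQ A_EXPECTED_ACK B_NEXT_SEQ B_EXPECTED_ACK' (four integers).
After event 0: A_seq=5000 A_ack=0 B_seq=0 B_ack=5000

5000 0 0 5000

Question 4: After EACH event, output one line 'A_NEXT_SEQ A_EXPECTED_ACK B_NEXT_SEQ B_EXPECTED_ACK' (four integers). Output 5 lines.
5000 0 0 5000
5039 0 0 5039
5039 0 121 5039
5039 0 271 5039
5039 0 379 5039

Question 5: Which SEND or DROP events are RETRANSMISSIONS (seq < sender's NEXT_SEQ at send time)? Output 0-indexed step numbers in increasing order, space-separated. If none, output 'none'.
Step 1: SEND seq=5000 -> fresh
Step 2: DROP seq=0 -> fresh
Step 3: SEND seq=121 -> fresh
Step 4: SEND seq=271 -> fresh

Answer: none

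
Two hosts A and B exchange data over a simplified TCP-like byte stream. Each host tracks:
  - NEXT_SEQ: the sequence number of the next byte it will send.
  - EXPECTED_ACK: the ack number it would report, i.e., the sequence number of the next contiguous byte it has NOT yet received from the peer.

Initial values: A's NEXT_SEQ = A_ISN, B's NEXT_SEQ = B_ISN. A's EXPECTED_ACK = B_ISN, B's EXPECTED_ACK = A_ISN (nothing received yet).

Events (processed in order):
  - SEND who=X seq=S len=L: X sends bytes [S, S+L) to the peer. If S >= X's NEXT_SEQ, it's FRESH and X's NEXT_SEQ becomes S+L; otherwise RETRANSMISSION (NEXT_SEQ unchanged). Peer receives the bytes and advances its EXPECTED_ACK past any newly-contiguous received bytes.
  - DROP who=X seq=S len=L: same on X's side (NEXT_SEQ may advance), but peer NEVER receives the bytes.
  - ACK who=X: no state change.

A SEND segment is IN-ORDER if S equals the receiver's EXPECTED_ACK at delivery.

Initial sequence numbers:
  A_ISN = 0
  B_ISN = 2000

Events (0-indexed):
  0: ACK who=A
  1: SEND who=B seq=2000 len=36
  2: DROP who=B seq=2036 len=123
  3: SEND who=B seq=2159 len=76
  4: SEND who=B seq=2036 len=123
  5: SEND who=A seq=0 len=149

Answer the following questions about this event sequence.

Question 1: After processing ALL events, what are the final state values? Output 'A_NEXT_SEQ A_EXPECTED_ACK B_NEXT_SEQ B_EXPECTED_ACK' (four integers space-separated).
Answer: 149 2235 2235 149

Derivation:
After event 0: A_seq=0 A_ack=2000 B_seq=2000 B_ack=0
After event 1: A_seq=0 A_ack=2036 B_seq=2036 B_ack=0
After event 2: A_seq=0 A_ack=2036 B_seq=2159 B_ack=0
After event 3: A_seq=0 A_ack=2036 B_seq=2235 B_ack=0
After event 4: A_seq=0 A_ack=2235 B_seq=2235 B_ack=0
After event 5: A_seq=149 A_ack=2235 B_seq=2235 B_ack=149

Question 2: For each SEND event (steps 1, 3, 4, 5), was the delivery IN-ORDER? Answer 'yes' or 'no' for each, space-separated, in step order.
Answer: yes no yes yes

Derivation:
Step 1: SEND seq=2000 -> in-order
Step 3: SEND seq=2159 -> out-of-order
Step 4: SEND seq=2036 -> in-order
Step 5: SEND seq=0 -> in-order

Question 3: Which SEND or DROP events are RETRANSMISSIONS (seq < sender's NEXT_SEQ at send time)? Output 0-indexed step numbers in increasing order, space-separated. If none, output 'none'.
Step 1: SEND seq=2000 -> fresh
Step 2: DROP seq=2036 -> fresh
Step 3: SEND seq=2159 -> fresh
Step 4: SEND seq=2036 -> retransmit
Step 5: SEND seq=0 -> fresh

Answer: 4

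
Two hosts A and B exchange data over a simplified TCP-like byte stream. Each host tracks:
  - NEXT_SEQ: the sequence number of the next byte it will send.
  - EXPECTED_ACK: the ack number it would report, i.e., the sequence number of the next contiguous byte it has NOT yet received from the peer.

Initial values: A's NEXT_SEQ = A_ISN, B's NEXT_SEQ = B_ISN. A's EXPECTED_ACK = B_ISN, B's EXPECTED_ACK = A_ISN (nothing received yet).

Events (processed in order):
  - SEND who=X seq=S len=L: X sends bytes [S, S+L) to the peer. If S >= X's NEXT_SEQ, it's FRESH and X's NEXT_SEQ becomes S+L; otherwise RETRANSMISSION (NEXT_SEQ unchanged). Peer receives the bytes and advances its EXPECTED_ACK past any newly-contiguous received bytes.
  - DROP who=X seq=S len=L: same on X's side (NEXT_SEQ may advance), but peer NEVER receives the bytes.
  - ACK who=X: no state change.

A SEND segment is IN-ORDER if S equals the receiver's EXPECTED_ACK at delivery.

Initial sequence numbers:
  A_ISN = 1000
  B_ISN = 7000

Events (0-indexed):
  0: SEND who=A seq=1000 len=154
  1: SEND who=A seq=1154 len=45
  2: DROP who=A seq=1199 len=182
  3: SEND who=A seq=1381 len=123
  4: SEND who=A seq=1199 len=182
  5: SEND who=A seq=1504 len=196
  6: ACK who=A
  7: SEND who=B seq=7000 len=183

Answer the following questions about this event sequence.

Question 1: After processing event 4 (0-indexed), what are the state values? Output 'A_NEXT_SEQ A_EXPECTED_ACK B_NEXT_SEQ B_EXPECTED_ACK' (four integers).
After event 0: A_seq=1154 A_ack=7000 B_seq=7000 B_ack=1154
After event 1: A_seq=1199 A_ack=7000 B_seq=7000 B_ack=1199
After event 2: A_seq=1381 A_ack=7000 B_seq=7000 B_ack=1199
After event 3: A_seq=1504 A_ack=7000 B_seq=7000 B_ack=1199
After event 4: A_seq=1504 A_ack=7000 B_seq=7000 B_ack=1504

1504 7000 7000 1504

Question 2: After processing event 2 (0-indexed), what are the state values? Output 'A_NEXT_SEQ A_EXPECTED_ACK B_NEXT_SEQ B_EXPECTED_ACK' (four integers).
After event 0: A_seq=1154 A_ack=7000 B_seq=7000 B_ack=1154
After event 1: A_seq=1199 A_ack=7000 B_seq=7000 B_ack=1199
After event 2: A_seq=1381 A_ack=7000 B_seq=7000 B_ack=1199

1381 7000 7000 1199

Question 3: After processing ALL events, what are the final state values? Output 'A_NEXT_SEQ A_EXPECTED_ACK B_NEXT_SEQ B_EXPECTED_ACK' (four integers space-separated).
After event 0: A_seq=1154 A_ack=7000 B_seq=7000 B_ack=1154
After event 1: A_seq=1199 A_ack=7000 B_seq=7000 B_ack=1199
After event 2: A_seq=1381 A_ack=7000 B_seq=7000 B_ack=1199
After event 3: A_seq=1504 A_ack=7000 B_seq=7000 B_ack=1199
After event 4: A_seq=1504 A_ack=7000 B_seq=7000 B_ack=1504
After event 5: A_seq=1700 A_ack=7000 B_seq=7000 B_ack=1700
After event 6: A_seq=1700 A_ack=7000 B_seq=7000 B_ack=1700
After event 7: A_seq=1700 A_ack=7183 B_seq=7183 B_ack=1700

Answer: 1700 7183 7183 1700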